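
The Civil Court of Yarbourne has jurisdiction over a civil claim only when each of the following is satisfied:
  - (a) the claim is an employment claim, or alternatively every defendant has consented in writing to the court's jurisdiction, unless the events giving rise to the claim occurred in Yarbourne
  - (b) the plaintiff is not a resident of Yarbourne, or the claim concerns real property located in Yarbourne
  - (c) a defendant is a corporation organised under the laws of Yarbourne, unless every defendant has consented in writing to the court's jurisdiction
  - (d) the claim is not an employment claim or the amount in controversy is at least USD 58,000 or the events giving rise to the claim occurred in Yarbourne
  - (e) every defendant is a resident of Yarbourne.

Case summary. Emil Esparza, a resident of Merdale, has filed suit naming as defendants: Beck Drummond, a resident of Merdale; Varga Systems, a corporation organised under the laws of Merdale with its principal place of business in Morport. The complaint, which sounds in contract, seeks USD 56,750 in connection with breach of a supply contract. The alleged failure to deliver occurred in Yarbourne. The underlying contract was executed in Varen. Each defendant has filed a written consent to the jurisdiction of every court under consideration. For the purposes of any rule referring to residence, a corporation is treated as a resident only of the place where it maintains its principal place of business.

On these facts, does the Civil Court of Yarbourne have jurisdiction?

The Civil Court of Yarbourne:
  (a) Every defendant has filed written consent — that alternative is enough. Met.
  (b) The plaintiff resides in Merdale, which is not Yarbourne, so this disjunct is met. Met.
  (c) The corporate defendant(s) are organised in Merdale, not Yarbourne. However, every defendant has filed written consent, so the 'unless' proviso supplies this condition. Satisfied.
  (d) The claim is a contract claim, not an employment claim, so one alternative holds. Satisfied.
  (e) The defendants reside as follows — Beck Drummond in Merdale, Varga Systems in Morport — not all in Yarbourne. Condition not met.
  → The court lacks jurisdiction.

No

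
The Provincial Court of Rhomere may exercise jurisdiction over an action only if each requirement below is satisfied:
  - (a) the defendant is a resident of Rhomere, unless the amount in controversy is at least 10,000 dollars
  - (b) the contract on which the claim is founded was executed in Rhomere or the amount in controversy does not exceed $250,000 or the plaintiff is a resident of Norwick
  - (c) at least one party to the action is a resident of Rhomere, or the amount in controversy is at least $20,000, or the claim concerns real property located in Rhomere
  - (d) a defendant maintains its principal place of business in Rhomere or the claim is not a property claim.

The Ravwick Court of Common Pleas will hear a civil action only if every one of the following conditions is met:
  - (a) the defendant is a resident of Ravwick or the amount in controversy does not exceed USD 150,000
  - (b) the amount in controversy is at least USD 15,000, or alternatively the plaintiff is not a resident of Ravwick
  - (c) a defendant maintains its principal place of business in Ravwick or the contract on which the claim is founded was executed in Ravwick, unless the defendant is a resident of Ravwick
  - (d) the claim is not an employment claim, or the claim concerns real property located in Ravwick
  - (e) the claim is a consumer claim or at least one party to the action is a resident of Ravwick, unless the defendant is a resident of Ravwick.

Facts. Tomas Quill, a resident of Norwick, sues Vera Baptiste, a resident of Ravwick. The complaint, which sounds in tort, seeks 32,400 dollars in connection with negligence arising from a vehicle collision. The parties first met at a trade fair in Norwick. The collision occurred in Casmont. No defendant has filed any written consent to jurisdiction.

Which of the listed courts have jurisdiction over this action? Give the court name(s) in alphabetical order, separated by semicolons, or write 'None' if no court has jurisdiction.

the Provincial Court of Rhomere; the Ravwick Court of Common Pleas

The Provincial Court of Rhomere:
  (a) The defendant resides in Ravwick, not Rhomere. The proviso rescues it, though: the amount in controversy is 32,400 dollars, which meets the USD 10,000 floor. Satisfied.
  (b) The amount in controversy is USD 32,400, within the $250,000 ceiling, so this disjunct is met. Met.
  (c) The amount in controversy is 32,400 dollars, which meets the 20,000 dollars floor — that alternative is enough. Condition met.
  (d) The claim is a tort claim, not a property claim, so one alternative holds. Satisfied.
  → All conditions met; jurisdiction exists.
The Ravwick Court of Common Pleas:
  (a) The defendant resides in Ravwick — that alternative is enough. Met.
  (b) The amount in controversy is 32,400 dollars, which meets the $15,000 floor, which satisfies one of the alternatives. Condition met.
  (c) No defendant is a corporation; no contract (and hence no place of execution) is alleged — none of the alternatives is met. The proviso rescues it, though: the defendant resides in Ravwick. Condition met.
  (d) The claim is a tort claim, not an employment claim, so one alternative holds. Satisfied.
  (e) Vera Baptiste resides in Ravwick — that alternative is enough. Satisfied.
  → All conditions met; jurisdiction exists.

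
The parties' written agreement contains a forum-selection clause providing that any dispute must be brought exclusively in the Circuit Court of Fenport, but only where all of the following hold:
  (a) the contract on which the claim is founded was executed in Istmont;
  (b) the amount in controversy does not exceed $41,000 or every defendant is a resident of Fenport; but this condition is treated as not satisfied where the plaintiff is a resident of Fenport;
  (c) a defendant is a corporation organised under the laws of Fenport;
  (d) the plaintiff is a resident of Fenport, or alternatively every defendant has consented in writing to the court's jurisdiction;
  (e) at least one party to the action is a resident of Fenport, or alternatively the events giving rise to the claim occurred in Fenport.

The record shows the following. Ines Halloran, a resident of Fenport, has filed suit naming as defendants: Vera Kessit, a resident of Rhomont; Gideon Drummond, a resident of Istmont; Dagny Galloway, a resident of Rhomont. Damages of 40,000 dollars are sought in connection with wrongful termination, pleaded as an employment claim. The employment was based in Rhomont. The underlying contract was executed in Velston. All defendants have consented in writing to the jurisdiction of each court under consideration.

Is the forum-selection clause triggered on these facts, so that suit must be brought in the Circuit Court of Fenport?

No

The Circuit Court of Fenport:
  (a) The contract was executed in Velston, not Istmont. Not satisfied.
  (b) The amount in controversy is 40,000 dollars, within the 41,000 dollars ceiling, which satisfies one of the alternatives. But the plaintiff resides in Fenport, triggering the carve-out and defeating this condition. Not met.
  (c) No defendant is a corporation. Condition not met.
  (d) The plaintiff resides in Fenport, which satisfies one of the alternatives. Condition met.
  (e) Ines Halloran resides in Fenport — that alternative is enough. Met.
  → The clause does not apply.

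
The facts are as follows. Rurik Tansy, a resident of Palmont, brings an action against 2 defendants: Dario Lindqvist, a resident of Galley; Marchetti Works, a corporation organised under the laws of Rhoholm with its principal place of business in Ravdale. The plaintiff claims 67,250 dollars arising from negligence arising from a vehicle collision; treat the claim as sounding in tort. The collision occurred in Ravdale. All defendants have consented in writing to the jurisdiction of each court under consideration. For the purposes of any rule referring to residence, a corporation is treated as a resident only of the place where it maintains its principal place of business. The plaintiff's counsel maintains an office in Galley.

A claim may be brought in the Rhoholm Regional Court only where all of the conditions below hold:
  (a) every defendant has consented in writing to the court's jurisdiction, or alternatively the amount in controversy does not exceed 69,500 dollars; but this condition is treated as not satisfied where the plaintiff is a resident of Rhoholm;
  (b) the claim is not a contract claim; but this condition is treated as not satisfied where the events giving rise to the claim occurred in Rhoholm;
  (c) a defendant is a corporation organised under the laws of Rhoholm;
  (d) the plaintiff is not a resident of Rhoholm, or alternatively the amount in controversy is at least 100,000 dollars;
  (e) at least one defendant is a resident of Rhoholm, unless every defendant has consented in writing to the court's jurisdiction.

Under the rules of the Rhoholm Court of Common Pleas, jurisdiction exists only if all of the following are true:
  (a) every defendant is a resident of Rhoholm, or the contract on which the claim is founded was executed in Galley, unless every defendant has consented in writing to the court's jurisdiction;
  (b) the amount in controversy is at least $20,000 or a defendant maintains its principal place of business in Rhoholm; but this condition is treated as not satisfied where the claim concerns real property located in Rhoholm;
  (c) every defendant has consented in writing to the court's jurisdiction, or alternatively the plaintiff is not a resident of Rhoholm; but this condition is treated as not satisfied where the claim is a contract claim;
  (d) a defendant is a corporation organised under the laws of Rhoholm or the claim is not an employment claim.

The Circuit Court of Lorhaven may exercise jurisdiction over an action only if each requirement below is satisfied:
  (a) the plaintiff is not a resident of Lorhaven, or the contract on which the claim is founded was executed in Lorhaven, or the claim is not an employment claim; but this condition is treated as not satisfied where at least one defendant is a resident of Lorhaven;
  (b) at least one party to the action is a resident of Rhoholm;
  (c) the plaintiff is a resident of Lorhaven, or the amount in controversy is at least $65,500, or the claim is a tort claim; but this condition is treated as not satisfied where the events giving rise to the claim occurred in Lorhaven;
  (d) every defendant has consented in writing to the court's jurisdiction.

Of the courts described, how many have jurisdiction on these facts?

2

The Rhoholm Regional Court:
  (a) Every defendant has filed written consent, which satisfies one of the alternatives. The carve-out does not apply: the plaintiff resides in Palmont, not Rhoholm. Satisfied.
  (b) The claim is a tort claim, not a contract claim. And the carve-out is inapplicable — the operative events occurred in Ravdale, not Rhoholm. Satisfied.
  (c) Marchetti Works is organised under the laws of Rhoholm. Met.
  (d) The plaintiff resides in Palmont, which is not Rhoholm, so one alternative holds. Satisfied.
  (e) No defendant resides in Rhoholm (they reside in Galley, Ravdale). However, every defendant has filed written consent, so the 'unless' proviso supplies this condition. Met.
  → The court has jurisdiction.
The Rhoholm Court of Common Pleas:
  (a) The defendants reside as follows — Dario Lindqvist in Galley, Marchetti Works in Ravdale — not all in Rhoholm; no contract (and hence no place of execution) is alleged — none of the alternatives is met. However, every defendant has filed written consent, so the 'unless' proviso supplies this condition. Met.
  (b) The amount in controversy is 67,250 dollars, which meets the USD 20,000 floor, so one alternative holds. The exception is not triggered, since the claim does not concern real property. Met.
  (c) Every defendant has filed written consent, so this disjunct is met. And the carve-out is inapplicable — the claim is a tort claim, not a contract claim. Satisfied.
  (d) Marchetti Works is organised under the laws of Rhoholm, so one alternative holds. Satisfied.
  → The court has jurisdiction.
The Circuit Court of Lorhaven:
  (a) The plaintiff resides in Palmont, which is not Lorhaven, so one alternative holds. The carve-out does not apply: no defendant resides in Lorhaven (they reside in Galley, Ravdale). Met.
  (b) No party resides in Rhoholm. Fails.
  (c) The amount in controversy is 67,250 dollars, which meets the $65,500 floor — that alternative is enough. The exception is not triggered, since the operative events occurred in Ravdale, not Lorhaven. Satisfied.
  (d) Every defendant has filed written consent. Satisfied.
  → At least one condition fails; no jurisdiction.
Courts with jurisdiction: the Rhoholm Regional Court, the Rhoholm Court of Common Pleas — 2 in total.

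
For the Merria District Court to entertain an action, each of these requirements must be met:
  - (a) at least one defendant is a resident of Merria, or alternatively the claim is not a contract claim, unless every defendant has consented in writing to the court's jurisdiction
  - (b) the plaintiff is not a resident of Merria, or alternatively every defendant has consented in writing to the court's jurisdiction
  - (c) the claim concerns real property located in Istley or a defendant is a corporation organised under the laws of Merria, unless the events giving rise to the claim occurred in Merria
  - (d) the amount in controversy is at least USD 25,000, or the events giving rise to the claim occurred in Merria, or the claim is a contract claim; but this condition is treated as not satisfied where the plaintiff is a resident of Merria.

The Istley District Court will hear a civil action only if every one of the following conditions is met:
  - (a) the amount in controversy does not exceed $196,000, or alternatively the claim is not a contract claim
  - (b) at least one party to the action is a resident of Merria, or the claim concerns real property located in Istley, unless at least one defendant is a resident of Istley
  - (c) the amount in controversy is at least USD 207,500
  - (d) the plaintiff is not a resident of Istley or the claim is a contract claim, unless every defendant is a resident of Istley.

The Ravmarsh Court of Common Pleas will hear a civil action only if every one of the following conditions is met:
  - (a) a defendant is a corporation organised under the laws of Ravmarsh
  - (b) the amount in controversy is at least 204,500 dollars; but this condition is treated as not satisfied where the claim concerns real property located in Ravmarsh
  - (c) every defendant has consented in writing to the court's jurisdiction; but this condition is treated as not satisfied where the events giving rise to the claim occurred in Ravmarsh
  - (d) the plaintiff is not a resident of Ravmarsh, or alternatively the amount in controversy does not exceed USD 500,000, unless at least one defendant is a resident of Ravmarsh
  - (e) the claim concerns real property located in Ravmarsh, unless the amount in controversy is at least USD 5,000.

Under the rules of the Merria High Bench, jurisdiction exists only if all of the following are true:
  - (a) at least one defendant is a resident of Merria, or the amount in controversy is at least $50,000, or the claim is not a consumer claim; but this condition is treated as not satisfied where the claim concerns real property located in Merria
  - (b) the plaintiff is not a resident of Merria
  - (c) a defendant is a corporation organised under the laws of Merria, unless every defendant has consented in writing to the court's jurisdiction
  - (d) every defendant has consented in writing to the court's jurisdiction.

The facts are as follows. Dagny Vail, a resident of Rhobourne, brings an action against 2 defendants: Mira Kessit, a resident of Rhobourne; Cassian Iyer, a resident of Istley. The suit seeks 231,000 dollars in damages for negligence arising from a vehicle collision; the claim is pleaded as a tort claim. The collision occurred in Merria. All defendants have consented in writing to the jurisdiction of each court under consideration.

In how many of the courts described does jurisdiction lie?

3

The Merria District Court:
  (a) The claim is a tort claim, not a contract claim, so this disjunct is met. Met.
  (b) The plaintiff resides in Rhobourne, which is not Merria, so this disjunct is met. Condition met.
  (c) The claim does not concern real property; no defendant is a corporation — every alternative fails. The proviso rescues it, though: the operative events occurred in Merria. Satisfied.
  (d) The amount in controversy is 231,000 dollars, which meets the $25,000 floor — that alternative is enough. And the carve-out is inapplicable — the plaintiff resides in Rhobourne, not Merria. Satisfied.
  → The court has jurisdiction.
The Istley District Court:
  (a) The claim is a tort claim, not a contract claim, so this disjunct is met. Condition met.
  (b) No party resides in Merria; the claim does not concern real property — no alternative holds. But Cassian Iyer resides in Istley, and the 'unless' clause therefore excuses the requirement. Met.
  (c) The amount in controversy is $231,000, which meets the $207,500 floor. Satisfied.
  (d) The plaintiff resides in Rhobourne, which is not Istley, so this disjunct is met. Condition met.
  → The court has jurisdiction.
The Ravmarsh Court of Common Pleas:
  (a) No defendant is a corporation. Not satisfied.
  (b) The amount in controversy is USD 231,000, which meets the 204,500 dollars floor. The carve-out does not apply: the claim does not concern real property. Condition met.
  (c) Every defendant has filed written consent. The carve-out does not apply: the operative events occurred in Merria, not Ravmarsh. Condition met.
  (d) The plaintiff resides in Rhobourne, which is not Ravmarsh — that alternative is enough. Met.
  (e) The claim does not concern real property. However, the amount in controversy is USD 231,000, which meets the $5,000 floor, so the 'unless' proviso supplies this condition. Satisfied.
  → No jurisdiction.
The Merria High Bench:
  (a) The amount in controversy is $231,000, which meets the $50,000 floor — that alternative is enough. The exception is not triggered, since the claim does not concern real property. Satisfied.
  (b) The plaintiff resides in Rhobourne, which is not Merria. Condition met.
  (c) No defendant is a corporation. However, every defendant has filed written consent, so the 'unless' proviso supplies this condition. Met.
  (d) Every defendant has filed written consent. Condition met.
  → Every requirement is satisfied — jurisdiction.
Courts with jurisdiction: the Merria District Court, the Istley District Court, the Merria High Bench — 3 in total.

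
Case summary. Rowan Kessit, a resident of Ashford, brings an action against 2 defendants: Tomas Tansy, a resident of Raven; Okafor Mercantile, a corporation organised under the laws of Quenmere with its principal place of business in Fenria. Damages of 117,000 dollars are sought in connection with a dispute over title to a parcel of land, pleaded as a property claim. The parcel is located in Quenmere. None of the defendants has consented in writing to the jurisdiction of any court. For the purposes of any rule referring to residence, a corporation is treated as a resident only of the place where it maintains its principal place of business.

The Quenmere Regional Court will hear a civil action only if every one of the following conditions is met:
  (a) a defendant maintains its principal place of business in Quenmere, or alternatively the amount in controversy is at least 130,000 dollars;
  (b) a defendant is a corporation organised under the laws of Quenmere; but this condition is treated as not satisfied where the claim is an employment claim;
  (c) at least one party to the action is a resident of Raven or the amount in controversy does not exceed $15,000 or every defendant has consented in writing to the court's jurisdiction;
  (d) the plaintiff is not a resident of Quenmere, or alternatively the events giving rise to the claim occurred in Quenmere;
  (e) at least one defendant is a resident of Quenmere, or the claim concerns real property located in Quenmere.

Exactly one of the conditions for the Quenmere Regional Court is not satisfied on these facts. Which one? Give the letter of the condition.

The Quenmere Regional Court:
  (a) The corporate defendant(s) have their principal place of business in Fenria, not Quenmere; the amount in controversy is USD 117,000, below the 130,000 dollars floor — no alternative holds. Fails.
  (b) Okafor Mercantile is organised under the laws of Quenmere. The exception is not triggered, since the claim is a property claim, not an employment claim. Condition met.
  (c) Tomas Tansy resides in Raven, so one alternative holds. Satisfied.
  (d) The plaintiff resides in Ashford, which is not Quenmere — that alternative is enough. Condition met.
  (e) The property lies in Quenmere — that alternative is enough. Met.
Only condition (a) fails.

(a)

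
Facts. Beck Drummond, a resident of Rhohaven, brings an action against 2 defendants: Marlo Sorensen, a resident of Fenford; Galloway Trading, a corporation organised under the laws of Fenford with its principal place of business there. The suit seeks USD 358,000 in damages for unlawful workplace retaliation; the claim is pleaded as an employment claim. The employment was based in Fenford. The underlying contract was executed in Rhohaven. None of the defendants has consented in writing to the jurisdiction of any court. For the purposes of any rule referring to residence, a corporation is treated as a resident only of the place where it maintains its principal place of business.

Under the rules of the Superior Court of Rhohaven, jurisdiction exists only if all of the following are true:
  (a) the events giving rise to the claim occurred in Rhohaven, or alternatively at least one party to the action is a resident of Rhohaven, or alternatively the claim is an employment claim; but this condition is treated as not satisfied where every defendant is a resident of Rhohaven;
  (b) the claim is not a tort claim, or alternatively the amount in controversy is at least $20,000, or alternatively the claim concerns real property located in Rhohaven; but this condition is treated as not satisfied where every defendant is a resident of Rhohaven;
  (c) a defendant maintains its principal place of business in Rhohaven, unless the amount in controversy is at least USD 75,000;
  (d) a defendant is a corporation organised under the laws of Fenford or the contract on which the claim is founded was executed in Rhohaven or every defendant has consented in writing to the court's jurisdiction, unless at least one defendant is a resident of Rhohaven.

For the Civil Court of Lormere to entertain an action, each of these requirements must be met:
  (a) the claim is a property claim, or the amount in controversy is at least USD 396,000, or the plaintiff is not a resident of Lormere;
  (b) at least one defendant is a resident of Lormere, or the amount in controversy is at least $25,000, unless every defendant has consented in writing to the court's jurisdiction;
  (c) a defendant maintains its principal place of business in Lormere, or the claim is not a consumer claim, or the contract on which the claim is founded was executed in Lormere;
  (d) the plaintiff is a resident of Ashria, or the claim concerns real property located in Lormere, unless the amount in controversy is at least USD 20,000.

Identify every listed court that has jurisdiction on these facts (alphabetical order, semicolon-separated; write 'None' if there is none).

the Civil Court of Lormere; the Superior Court of Rhohaven

The Superior Court of Rhohaven:
  (a) Beck Drummond resides in Rhohaven — that alternative is enough. The carve-out does not apply: the defendants reside as follows — Marlo Sorensen in Fenford, Galloway Trading in Fenford — not all in Rhohaven. Condition met.
  (b) The claim is an employment claim, not a tort claim, so this disjunct is met. The carve-out does not apply: the defendants reside as follows — Marlo Sorensen in Fenford, Galloway Trading in Fenford — not all in Rhohaven. Met.
  (c) The corporate defendant(s) have their principal place of business in Fenford, not Rhohaven. However, the amount in controversy is 358,000 dollars, which meets the $75,000 floor, so the 'unless' proviso supplies this condition. Satisfied.
  (d) Galloway Trading is organised under the laws of Fenford, which satisfies one of the alternatives. Condition met.
  → Jurisdiction lies.
The Civil Court of Lormere:
  (a) The plaintiff resides in Rhohaven, which is not Lormere, which satisfies one of the alternatives. Met.
  (b) The amount in controversy is $358,000, which meets the $25,000 floor, which satisfies one of the alternatives. Condition met.
  (c) The claim is an employment claim, not a consumer claim, which satisfies one of the alternatives. Satisfied.
  (d) The plaintiff resides in Rhohaven, not Ashria; the claim does not concern real property — none of the alternatives is met. However, the amount in controversy is USD 358,000, which meets the USD 20,000 floor, so the 'unless' proviso supplies this condition. Satisfied.
  → Jurisdiction lies.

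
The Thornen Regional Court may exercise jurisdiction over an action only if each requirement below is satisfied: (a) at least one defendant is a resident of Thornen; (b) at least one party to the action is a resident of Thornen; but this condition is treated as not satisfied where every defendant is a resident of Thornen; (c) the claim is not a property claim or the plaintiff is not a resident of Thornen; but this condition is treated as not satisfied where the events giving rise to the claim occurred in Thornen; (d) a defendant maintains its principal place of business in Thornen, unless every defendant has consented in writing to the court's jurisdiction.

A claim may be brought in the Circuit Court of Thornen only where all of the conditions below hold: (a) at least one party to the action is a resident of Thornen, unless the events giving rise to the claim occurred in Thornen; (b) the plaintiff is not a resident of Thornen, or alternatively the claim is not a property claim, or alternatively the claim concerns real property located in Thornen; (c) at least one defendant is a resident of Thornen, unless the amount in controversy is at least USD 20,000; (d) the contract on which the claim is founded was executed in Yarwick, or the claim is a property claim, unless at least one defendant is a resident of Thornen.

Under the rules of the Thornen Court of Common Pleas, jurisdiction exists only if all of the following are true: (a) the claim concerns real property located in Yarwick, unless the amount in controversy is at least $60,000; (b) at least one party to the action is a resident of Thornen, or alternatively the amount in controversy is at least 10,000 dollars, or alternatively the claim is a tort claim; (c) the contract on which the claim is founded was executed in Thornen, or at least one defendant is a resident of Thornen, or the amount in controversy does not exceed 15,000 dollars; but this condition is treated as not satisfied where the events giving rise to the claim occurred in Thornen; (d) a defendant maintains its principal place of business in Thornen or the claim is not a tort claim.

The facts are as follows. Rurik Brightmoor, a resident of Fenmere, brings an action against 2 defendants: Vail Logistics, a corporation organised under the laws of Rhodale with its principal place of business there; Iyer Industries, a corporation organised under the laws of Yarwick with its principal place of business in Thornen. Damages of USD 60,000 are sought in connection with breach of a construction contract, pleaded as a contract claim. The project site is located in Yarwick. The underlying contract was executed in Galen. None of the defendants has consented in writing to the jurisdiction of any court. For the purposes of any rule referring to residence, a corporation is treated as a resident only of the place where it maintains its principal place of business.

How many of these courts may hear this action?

3

The Thornen Regional Court:
  (a) Iyer Industries resides in Thornen. Met.
  (b) Iyer Industries resides in Thornen. And the carve-out is inapplicable — the defendants reside as follows — Vail Logistics in Rhodale, Iyer Industries in Thornen — not all in Thornen. Met.
  (c) The claim is a contract claim, not a property claim, which satisfies one of the alternatives. The exception is not triggered, since the operative events occurred in Yarwick, not Thornen. Satisfied.
  (d) Iyer Industries has its principal place of business in Thornen. Met.
  → All conditions met; jurisdiction exists.
The Circuit Court of Thornen:
  (a) Iyer Industries resides in Thornen. Met.
  (b) The plaintiff resides in Fenmere, which is not Thornen, which satisfies one of the alternatives. Condition met.
  (c) Iyer Industries resides in Thornen. Condition met.
  (d) The contract was executed in Galen, not Yarwick; the claim is a contract claim, not a property claim — no alternative holds. The proviso rescues it, though: Iyer Industries resides in Thornen. Satisfied.
  → Jurisdiction lies.
The Thornen Court of Common Pleas:
  (a) The claim does not concern real property. But the amount in controversy is USD 60,000, which meets the USD 60,000 floor, and the 'unless' clause therefore excuses the requirement. Met.
  (b) Iyer Industries resides in Thornen — that alternative is enough. Met.
  (c) Iyer Industries resides in Thornen, which satisfies one of the alternatives. And the carve-out is inapplicable — the operative events occurred in Yarwick, not Thornen. Met.
  (d) Iyer Industries has its principal place of business in Thornen — that alternative is enough. Satisfied.
  → The court has jurisdiction.
Courts with jurisdiction: the Thornen Regional Court, the Circuit Court of Thornen, the Thornen Court of Common Pleas — 3 in total.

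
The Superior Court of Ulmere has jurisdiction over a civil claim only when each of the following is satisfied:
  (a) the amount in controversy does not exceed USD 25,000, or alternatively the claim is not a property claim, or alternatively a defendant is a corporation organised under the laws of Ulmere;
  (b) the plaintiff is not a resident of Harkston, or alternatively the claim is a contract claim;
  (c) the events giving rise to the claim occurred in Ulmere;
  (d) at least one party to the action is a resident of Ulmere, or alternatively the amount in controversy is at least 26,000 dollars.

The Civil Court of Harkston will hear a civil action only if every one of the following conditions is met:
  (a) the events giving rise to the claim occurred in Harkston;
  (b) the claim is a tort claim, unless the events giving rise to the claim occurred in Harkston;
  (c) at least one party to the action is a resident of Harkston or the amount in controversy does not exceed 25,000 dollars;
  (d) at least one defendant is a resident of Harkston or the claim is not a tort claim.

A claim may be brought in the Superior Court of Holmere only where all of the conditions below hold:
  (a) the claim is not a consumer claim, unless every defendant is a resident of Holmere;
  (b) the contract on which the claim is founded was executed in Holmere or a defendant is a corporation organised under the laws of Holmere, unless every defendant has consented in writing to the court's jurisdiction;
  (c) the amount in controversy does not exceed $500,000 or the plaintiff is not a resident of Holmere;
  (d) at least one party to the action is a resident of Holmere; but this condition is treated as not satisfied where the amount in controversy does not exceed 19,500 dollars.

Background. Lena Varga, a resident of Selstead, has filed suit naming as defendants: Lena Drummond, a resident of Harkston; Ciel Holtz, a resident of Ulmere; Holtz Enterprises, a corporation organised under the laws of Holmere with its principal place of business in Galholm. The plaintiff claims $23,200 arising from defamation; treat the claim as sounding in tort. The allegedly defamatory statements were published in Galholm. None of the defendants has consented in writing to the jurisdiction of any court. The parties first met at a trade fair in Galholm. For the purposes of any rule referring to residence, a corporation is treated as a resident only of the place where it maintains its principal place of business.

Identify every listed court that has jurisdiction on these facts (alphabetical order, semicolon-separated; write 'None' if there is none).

None

The Superior Court of Ulmere:
  (a) The amount in controversy is 23,200 dollars, within the 25,000 dollars ceiling, so one alternative holds. Condition met.
  (b) The plaintiff resides in Selstead, which is not Harkston — that alternative is enough. Met.
  (c) The operative events occurred in Galholm, not Ulmere. Fails.
  (d) Ciel Holtz resides in Ulmere — that alternative is enough. Satisfied.
  → At least one condition fails; no jurisdiction.
The Civil Court of Harkston:
  (a) The operative events occurred in Galholm, not Harkston. Not satisfied.
  (b) The claim is a tort claim. Satisfied.
  (c) Lena Drummond resides in Harkston, so one alternative holds. Condition met.
  (d) Lena Drummond resides in Harkston, so this disjunct is met. Satisfied.
  → Not every requirement is met — no jurisdiction.
The Superior Court of Holmere:
  (a) The claim is a tort claim, not a consumer claim. Satisfied.
  (b) Holtz Enterprises is organised under the laws of Holmere, so this disjunct is met. Condition met.
  (c) The amount in controversy is USD 23,200, within the $500,000 ceiling, so one alternative holds. Satisfied.
  (d) No party resides in Holmere. Not met.
  → The court lacks jurisdiction.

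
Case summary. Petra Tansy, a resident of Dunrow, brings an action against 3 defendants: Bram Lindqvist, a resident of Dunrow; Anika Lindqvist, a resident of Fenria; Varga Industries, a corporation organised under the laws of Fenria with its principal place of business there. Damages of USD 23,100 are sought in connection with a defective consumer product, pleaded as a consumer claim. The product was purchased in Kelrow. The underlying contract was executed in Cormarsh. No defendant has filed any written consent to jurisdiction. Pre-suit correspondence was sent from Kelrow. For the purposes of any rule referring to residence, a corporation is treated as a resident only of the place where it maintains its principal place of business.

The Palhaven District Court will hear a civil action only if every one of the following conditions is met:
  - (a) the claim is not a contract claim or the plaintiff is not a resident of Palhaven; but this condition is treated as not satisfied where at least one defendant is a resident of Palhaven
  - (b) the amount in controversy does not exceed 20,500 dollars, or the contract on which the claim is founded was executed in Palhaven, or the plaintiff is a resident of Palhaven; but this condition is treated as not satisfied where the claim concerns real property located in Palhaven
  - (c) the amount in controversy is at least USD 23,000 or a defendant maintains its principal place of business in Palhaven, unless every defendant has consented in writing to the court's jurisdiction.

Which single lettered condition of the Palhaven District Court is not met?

(b)

The Palhaven District Court:
  (a) The claim is a consumer claim, not a contract claim, so one alternative holds. And the carve-out is inapplicable — no defendant resides in Palhaven (they reside in Dunrow, Fenria, Fenria). Met.
  (b) The amount in controversy is 23,100 dollars, above the $20,500 ceiling; the contract was executed in Cormarsh, not Palhaven; the plaintiff resides in Dunrow, not Palhaven — none of the alternatives is met. Not satisfied.
  (c) The amount in controversy is 23,100 dollars, which meets the USD 23,000 floor, so one alternative holds. Condition met.
Only condition (b) fails.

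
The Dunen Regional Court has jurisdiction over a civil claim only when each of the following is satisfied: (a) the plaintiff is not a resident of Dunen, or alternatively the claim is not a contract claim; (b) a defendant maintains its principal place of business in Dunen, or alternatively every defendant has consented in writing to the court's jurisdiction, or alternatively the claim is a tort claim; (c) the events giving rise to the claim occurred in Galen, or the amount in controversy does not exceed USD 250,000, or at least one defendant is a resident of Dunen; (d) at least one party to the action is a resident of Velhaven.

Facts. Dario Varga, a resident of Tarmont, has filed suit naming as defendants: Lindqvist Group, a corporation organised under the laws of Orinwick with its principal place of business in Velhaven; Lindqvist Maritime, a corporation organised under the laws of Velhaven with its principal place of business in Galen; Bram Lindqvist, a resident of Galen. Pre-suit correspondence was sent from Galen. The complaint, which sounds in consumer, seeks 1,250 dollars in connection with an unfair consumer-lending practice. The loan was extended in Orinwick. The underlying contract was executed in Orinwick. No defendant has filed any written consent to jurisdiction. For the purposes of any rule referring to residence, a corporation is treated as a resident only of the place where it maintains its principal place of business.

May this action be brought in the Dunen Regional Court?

No

The Dunen Regional Court:
  (a) The plaintiff resides in Tarmont, which is not Dunen, so this disjunct is met. Satisfied.
  (b) The corporate defendant(s) have their principal place of business in Galen, Velhaven, not Dunen; no such written consent has been filed; the claim is a consumer claim, not a tort claim — none of the alternatives is met. Not met.
  (c) The amount in controversy is USD 1,250, within the USD 250,000 ceiling, so one alternative holds. Satisfied.
  (d) Lindqvist Group resides in Velhaven. Met.
  → Not every requirement is met — no jurisdiction.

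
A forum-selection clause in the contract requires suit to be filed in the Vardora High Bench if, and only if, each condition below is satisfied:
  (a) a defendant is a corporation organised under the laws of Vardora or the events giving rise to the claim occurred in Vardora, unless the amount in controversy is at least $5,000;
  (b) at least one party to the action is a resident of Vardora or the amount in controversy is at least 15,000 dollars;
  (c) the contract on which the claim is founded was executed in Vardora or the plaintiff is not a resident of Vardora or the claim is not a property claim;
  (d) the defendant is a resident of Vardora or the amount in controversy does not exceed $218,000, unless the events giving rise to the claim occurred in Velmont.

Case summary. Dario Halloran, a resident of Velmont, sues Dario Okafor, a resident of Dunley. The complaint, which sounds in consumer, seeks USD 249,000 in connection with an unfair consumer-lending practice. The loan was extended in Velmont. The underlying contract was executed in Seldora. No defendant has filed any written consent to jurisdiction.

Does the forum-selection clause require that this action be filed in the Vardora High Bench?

The Vardora High Bench:
  (a) No defendant is a corporation; the operative events occurred in Velmont, not Vardora — none of the alternatives is met. The proviso rescues it, though: the amount in controversy is USD 249,000, which meets the USD 5,000 floor. Met.
  (b) The amount in controversy is USD 249,000, which meets the $15,000 floor, so one alternative holds. Satisfied.
  (c) The plaintiff resides in Velmont, which is not Vardora, which satisfies one of the alternatives. Met.
  (d) The defendant resides in Dunley, not Vardora; the amount in controversy is USD 249,000, above the $218,000 ceiling — every alternative fails. But the operative events occurred in Velmont, and the 'unless' clause therefore excuses the requirement. Met.
  → Forum clause is triggered.

Yes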